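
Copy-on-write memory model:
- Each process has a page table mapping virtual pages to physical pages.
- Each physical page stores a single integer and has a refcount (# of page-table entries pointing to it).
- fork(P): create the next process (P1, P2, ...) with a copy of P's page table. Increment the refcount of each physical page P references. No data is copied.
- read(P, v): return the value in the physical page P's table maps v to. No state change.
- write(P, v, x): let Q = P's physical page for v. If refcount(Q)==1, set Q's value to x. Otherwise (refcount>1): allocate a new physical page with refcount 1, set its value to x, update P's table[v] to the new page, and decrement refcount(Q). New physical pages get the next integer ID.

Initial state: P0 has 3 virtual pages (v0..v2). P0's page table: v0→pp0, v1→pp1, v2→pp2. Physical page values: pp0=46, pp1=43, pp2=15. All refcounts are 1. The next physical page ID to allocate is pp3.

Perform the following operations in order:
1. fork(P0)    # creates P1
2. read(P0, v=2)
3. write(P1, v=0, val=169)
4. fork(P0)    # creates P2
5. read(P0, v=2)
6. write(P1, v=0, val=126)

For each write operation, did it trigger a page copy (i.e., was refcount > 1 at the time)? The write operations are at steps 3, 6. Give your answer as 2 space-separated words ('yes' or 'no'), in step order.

Op 1: fork(P0) -> P1. 3 ppages; refcounts: pp0:2 pp1:2 pp2:2
Op 2: read(P0, v2) -> 15. No state change.
Op 3: write(P1, v0, 169). refcount(pp0)=2>1 -> COPY to pp3. 4 ppages; refcounts: pp0:1 pp1:2 pp2:2 pp3:1
Op 4: fork(P0) -> P2. 4 ppages; refcounts: pp0:2 pp1:3 pp2:3 pp3:1
Op 5: read(P0, v2) -> 15. No state change.
Op 6: write(P1, v0, 126). refcount(pp3)=1 -> write in place. 4 ppages; refcounts: pp0:2 pp1:3 pp2:3 pp3:1

yes no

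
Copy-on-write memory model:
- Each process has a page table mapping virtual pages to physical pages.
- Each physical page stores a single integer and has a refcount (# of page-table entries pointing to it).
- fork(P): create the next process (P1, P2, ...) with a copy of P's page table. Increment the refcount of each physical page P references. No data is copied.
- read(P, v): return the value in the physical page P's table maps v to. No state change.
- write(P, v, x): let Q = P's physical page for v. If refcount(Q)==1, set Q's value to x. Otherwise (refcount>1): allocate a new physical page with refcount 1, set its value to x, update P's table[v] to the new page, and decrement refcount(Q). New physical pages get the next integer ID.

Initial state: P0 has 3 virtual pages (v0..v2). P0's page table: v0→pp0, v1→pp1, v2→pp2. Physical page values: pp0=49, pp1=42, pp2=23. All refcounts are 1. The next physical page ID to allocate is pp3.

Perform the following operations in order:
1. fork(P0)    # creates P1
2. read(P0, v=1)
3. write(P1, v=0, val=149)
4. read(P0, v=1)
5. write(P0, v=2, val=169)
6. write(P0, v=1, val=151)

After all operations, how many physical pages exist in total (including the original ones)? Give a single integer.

Op 1: fork(P0) -> P1. 3 ppages; refcounts: pp0:2 pp1:2 pp2:2
Op 2: read(P0, v1) -> 42. No state change.
Op 3: write(P1, v0, 149). refcount(pp0)=2>1 -> COPY to pp3. 4 ppages; refcounts: pp0:1 pp1:2 pp2:2 pp3:1
Op 4: read(P0, v1) -> 42. No state change.
Op 5: write(P0, v2, 169). refcount(pp2)=2>1 -> COPY to pp4. 5 ppages; refcounts: pp0:1 pp1:2 pp2:1 pp3:1 pp4:1
Op 6: write(P0, v1, 151). refcount(pp1)=2>1 -> COPY to pp5. 6 ppages; refcounts: pp0:1 pp1:1 pp2:1 pp3:1 pp4:1 pp5:1

Answer: 6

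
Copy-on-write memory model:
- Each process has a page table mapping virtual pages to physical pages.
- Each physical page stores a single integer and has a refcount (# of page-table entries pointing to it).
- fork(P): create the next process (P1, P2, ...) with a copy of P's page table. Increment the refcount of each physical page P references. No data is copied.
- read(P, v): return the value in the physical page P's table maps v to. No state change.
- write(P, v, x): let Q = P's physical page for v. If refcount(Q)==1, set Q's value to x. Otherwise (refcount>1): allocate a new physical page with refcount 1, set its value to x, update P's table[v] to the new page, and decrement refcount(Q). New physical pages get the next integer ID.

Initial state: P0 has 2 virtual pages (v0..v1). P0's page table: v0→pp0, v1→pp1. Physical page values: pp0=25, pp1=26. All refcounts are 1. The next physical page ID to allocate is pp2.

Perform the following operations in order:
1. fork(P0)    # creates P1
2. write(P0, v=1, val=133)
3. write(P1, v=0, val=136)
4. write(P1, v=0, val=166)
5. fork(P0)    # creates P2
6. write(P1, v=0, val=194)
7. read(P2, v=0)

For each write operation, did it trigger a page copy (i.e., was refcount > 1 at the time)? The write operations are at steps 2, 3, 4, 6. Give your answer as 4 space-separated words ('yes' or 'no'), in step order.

Op 1: fork(P0) -> P1. 2 ppages; refcounts: pp0:2 pp1:2
Op 2: write(P0, v1, 133). refcount(pp1)=2>1 -> COPY to pp2. 3 ppages; refcounts: pp0:2 pp1:1 pp2:1
Op 3: write(P1, v0, 136). refcount(pp0)=2>1 -> COPY to pp3. 4 ppages; refcounts: pp0:1 pp1:1 pp2:1 pp3:1
Op 4: write(P1, v0, 166). refcount(pp3)=1 -> write in place. 4 ppages; refcounts: pp0:1 pp1:1 pp2:1 pp3:1
Op 5: fork(P0) -> P2. 4 ppages; refcounts: pp0:2 pp1:1 pp2:2 pp3:1
Op 6: write(P1, v0, 194). refcount(pp3)=1 -> write in place. 4 ppages; refcounts: pp0:2 pp1:1 pp2:2 pp3:1
Op 7: read(P2, v0) -> 25. No state change.

yes yes no no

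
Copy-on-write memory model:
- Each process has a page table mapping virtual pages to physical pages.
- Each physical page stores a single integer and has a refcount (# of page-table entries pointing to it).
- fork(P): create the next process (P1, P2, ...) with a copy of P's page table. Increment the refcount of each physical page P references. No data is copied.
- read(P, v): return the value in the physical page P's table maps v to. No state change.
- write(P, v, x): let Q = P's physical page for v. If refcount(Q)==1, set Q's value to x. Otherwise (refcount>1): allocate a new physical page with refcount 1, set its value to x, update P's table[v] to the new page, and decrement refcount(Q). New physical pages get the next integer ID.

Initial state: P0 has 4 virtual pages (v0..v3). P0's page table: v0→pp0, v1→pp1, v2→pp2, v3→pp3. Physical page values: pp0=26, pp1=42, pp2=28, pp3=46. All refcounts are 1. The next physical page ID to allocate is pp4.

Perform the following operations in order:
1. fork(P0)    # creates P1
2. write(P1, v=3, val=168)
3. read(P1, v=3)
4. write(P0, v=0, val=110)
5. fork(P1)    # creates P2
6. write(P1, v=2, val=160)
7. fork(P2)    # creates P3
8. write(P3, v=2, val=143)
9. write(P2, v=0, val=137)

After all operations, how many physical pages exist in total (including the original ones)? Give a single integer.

Answer: 9

Derivation:
Op 1: fork(P0) -> P1. 4 ppages; refcounts: pp0:2 pp1:2 pp2:2 pp3:2
Op 2: write(P1, v3, 168). refcount(pp3)=2>1 -> COPY to pp4. 5 ppages; refcounts: pp0:2 pp1:2 pp2:2 pp3:1 pp4:1
Op 3: read(P1, v3) -> 168. No state change.
Op 4: write(P0, v0, 110). refcount(pp0)=2>1 -> COPY to pp5. 6 ppages; refcounts: pp0:1 pp1:2 pp2:2 pp3:1 pp4:1 pp5:1
Op 5: fork(P1) -> P2. 6 ppages; refcounts: pp0:2 pp1:3 pp2:3 pp3:1 pp4:2 pp5:1
Op 6: write(P1, v2, 160). refcount(pp2)=3>1 -> COPY to pp6. 7 ppages; refcounts: pp0:2 pp1:3 pp2:2 pp3:1 pp4:2 pp5:1 pp6:1
Op 7: fork(P2) -> P3. 7 ppages; refcounts: pp0:3 pp1:4 pp2:3 pp3:1 pp4:3 pp5:1 pp6:1
Op 8: write(P3, v2, 143). refcount(pp2)=3>1 -> COPY to pp7. 8 ppages; refcounts: pp0:3 pp1:4 pp2:2 pp3:1 pp4:3 pp5:1 pp6:1 pp7:1
Op 9: write(P2, v0, 137). refcount(pp0)=3>1 -> COPY to pp8. 9 ppages; refcounts: pp0:2 pp1:4 pp2:2 pp3:1 pp4:3 pp5:1 pp6:1 pp7:1 pp8:1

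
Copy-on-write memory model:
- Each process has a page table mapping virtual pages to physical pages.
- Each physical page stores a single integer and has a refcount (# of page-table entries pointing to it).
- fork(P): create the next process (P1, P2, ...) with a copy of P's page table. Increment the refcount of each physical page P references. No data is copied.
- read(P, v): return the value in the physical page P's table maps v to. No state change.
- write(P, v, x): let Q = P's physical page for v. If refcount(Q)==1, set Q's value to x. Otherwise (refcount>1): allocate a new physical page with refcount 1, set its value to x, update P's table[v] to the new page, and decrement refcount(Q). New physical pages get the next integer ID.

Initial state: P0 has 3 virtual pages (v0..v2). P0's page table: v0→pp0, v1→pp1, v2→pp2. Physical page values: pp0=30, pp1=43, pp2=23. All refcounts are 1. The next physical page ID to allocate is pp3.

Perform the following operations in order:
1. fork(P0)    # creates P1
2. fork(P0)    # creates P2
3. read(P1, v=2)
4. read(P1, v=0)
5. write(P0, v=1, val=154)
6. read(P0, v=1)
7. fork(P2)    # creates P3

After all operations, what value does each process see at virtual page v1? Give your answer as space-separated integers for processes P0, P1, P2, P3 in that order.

Answer: 154 43 43 43

Derivation:
Op 1: fork(P0) -> P1. 3 ppages; refcounts: pp0:2 pp1:2 pp2:2
Op 2: fork(P0) -> P2. 3 ppages; refcounts: pp0:3 pp1:3 pp2:3
Op 3: read(P1, v2) -> 23. No state change.
Op 4: read(P1, v0) -> 30. No state change.
Op 5: write(P0, v1, 154). refcount(pp1)=3>1 -> COPY to pp3. 4 ppages; refcounts: pp0:3 pp1:2 pp2:3 pp3:1
Op 6: read(P0, v1) -> 154. No state change.
Op 7: fork(P2) -> P3. 4 ppages; refcounts: pp0:4 pp1:3 pp2:4 pp3:1
P0: v1 -> pp3 = 154
P1: v1 -> pp1 = 43
P2: v1 -> pp1 = 43
P3: v1 -> pp1 = 43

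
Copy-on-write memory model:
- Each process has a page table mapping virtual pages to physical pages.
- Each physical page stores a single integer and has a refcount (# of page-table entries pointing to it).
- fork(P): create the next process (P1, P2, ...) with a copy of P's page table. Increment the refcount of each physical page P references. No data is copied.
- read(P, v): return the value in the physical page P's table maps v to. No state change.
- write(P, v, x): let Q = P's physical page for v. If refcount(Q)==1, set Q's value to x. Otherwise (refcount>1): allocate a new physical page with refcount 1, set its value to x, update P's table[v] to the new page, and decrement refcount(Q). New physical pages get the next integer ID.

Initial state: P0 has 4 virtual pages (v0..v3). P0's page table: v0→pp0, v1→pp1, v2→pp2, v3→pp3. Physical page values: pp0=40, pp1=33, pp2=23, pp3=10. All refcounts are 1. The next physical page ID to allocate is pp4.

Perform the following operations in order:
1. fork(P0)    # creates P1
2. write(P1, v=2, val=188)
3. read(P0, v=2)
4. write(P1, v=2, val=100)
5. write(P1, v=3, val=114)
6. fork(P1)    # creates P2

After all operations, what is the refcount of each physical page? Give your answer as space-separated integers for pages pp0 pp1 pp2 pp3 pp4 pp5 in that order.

Op 1: fork(P0) -> P1. 4 ppages; refcounts: pp0:2 pp1:2 pp2:2 pp3:2
Op 2: write(P1, v2, 188). refcount(pp2)=2>1 -> COPY to pp4. 5 ppages; refcounts: pp0:2 pp1:2 pp2:1 pp3:2 pp4:1
Op 3: read(P0, v2) -> 23. No state change.
Op 4: write(P1, v2, 100). refcount(pp4)=1 -> write in place. 5 ppages; refcounts: pp0:2 pp1:2 pp2:1 pp3:2 pp4:1
Op 5: write(P1, v3, 114). refcount(pp3)=2>1 -> COPY to pp5. 6 ppages; refcounts: pp0:2 pp1:2 pp2:1 pp3:1 pp4:1 pp5:1
Op 6: fork(P1) -> P2. 6 ppages; refcounts: pp0:3 pp1:3 pp2:1 pp3:1 pp4:2 pp5:2

Answer: 3 3 1 1 2 2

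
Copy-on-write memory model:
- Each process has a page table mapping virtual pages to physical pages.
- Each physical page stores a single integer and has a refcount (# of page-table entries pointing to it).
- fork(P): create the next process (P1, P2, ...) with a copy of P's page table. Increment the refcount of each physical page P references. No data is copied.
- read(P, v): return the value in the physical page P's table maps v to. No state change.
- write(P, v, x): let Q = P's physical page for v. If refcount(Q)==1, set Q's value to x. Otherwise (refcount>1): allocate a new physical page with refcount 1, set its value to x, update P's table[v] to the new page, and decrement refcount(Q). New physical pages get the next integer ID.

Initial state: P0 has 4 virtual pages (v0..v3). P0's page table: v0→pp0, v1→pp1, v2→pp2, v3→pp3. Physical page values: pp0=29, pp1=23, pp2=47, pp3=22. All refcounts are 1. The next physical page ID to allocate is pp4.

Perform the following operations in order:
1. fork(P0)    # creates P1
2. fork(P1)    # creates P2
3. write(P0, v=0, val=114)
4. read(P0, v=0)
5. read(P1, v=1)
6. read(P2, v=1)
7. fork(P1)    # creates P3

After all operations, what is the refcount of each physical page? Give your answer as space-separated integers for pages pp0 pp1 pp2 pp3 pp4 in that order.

Op 1: fork(P0) -> P1. 4 ppages; refcounts: pp0:2 pp1:2 pp2:2 pp3:2
Op 2: fork(P1) -> P2. 4 ppages; refcounts: pp0:3 pp1:3 pp2:3 pp3:3
Op 3: write(P0, v0, 114). refcount(pp0)=3>1 -> COPY to pp4. 5 ppages; refcounts: pp0:2 pp1:3 pp2:3 pp3:3 pp4:1
Op 4: read(P0, v0) -> 114. No state change.
Op 5: read(P1, v1) -> 23. No state change.
Op 6: read(P2, v1) -> 23. No state change.
Op 7: fork(P1) -> P3. 5 ppages; refcounts: pp0:3 pp1:4 pp2:4 pp3:4 pp4:1

Answer: 3 4 4 4 1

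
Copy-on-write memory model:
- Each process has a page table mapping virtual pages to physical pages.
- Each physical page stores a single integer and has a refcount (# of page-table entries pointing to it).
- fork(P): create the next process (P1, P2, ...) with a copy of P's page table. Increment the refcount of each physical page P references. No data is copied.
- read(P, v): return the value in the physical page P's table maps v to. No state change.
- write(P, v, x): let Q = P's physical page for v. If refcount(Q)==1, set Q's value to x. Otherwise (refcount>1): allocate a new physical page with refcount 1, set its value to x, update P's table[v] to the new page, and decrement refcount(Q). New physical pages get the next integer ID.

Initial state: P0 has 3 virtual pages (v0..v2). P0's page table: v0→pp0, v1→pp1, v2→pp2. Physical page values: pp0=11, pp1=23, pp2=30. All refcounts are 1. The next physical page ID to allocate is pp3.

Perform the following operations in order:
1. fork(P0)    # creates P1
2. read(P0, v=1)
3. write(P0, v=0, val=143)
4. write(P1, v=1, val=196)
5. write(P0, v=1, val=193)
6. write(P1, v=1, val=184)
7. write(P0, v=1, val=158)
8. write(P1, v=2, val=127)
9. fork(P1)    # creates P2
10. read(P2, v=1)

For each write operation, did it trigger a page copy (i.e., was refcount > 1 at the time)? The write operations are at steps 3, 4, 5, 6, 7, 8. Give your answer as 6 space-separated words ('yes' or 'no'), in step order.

Op 1: fork(P0) -> P1. 3 ppages; refcounts: pp0:2 pp1:2 pp2:2
Op 2: read(P0, v1) -> 23. No state change.
Op 3: write(P0, v0, 143). refcount(pp0)=2>1 -> COPY to pp3. 4 ppages; refcounts: pp0:1 pp1:2 pp2:2 pp3:1
Op 4: write(P1, v1, 196). refcount(pp1)=2>1 -> COPY to pp4. 5 ppages; refcounts: pp0:1 pp1:1 pp2:2 pp3:1 pp4:1
Op 5: write(P0, v1, 193). refcount(pp1)=1 -> write in place. 5 ppages; refcounts: pp0:1 pp1:1 pp2:2 pp3:1 pp4:1
Op 6: write(P1, v1, 184). refcount(pp4)=1 -> write in place. 5 ppages; refcounts: pp0:1 pp1:1 pp2:2 pp3:1 pp4:1
Op 7: write(P0, v1, 158). refcount(pp1)=1 -> write in place. 5 ppages; refcounts: pp0:1 pp1:1 pp2:2 pp3:1 pp4:1
Op 8: write(P1, v2, 127). refcount(pp2)=2>1 -> COPY to pp5. 6 ppages; refcounts: pp0:1 pp1:1 pp2:1 pp3:1 pp4:1 pp5:1
Op 9: fork(P1) -> P2. 6 ppages; refcounts: pp0:2 pp1:1 pp2:1 pp3:1 pp4:2 pp5:2
Op 10: read(P2, v1) -> 184. No state change.

yes yes no no no yes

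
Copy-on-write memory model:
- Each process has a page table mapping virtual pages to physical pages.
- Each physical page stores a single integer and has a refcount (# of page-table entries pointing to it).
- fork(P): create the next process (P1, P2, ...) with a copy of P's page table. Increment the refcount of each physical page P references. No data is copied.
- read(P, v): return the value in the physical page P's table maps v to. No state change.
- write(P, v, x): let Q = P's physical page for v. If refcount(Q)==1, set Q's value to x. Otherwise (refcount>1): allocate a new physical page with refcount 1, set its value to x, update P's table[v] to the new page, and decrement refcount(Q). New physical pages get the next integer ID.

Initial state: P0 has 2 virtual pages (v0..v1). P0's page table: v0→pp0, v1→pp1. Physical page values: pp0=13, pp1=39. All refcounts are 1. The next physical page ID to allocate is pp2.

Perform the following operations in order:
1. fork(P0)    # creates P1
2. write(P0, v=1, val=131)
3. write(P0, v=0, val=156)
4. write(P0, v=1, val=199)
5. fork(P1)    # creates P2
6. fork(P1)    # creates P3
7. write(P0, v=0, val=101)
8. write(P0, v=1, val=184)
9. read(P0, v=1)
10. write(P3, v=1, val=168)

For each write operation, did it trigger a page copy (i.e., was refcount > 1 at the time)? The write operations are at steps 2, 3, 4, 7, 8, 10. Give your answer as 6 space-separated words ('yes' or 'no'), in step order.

Op 1: fork(P0) -> P1. 2 ppages; refcounts: pp0:2 pp1:2
Op 2: write(P0, v1, 131). refcount(pp1)=2>1 -> COPY to pp2. 3 ppages; refcounts: pp0:2 pp1:1 pp2:1
Op 3: write(P0, v0, 156). refcount(pp0)=2>1 -> COPY to pp3. 4 ppages; refcounts: pp0:1 pp1:1 pp2:1 pp3:1
Op 4: write(P0, v1, 199). refcount(pp2)=1 -> write in place. 4 ppages; refcounts: pp0:1 pp1:1 pp2:1 pp3:1
Op 5: fork(P1) -> P2. 4 ppages; refcounts: pp0:2 pp1:2 pp2:1 pp3:1
Op 6: fork(P1) -> P3. 4 ppages; refcounts: pp0:3 pp1:3 pp2:1 pp3:1
Op 7: write(P0, v0, 101). refcount(pp3)=1 -> write in place. 4 ppages; refcounts: pp0:3 pp1:3 pp2:1 pp3:1
Op 8: write(P0, v1, 184). refcount(pp2)=1 -> write in place. 4 ppages; refcounts: pp0:3 pp1:3 pp2:1 pp3:1
Op 9: read(P0, v1) -> 184. No state change.
Op 10: write(P3, v1, 168). refcount(pp1)=3>1 -> COPY to pp4. 5 ppages; refcounts: pp0:3 pp1:2 pp2:1 pp3:1 pp4:1

yes yes no no no yes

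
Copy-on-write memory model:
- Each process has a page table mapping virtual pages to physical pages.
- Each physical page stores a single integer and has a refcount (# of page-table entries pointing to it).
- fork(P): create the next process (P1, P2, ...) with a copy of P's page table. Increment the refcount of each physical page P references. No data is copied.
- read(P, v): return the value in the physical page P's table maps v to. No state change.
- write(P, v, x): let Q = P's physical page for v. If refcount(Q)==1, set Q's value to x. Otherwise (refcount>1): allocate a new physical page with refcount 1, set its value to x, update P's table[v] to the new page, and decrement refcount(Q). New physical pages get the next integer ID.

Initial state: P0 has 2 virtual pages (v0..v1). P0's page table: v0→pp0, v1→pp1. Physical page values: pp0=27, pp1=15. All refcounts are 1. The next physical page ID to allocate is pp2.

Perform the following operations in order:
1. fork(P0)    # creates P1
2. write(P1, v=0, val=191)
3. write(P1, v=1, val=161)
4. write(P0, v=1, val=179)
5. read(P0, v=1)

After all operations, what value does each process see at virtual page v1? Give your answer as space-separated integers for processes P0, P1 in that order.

Answer: 179 161

Derivation:
Op 1: fork(P0) -> P1. 2 ppages; refcounts: pp0:2 pp1:2
Op 2: write(P1, v0, 191). refcount(pp0)=2>1 -> COPY to pp2. 3 ppages; refcounts: pp0:1 pp1:2 pp2:1
Op 3: write(P1, v1, 161). refcount(pp1)=2>1 -> COPY to pp3. 4 ppages; refcounts: pp0:1 pp1:1 pp2:1 pp3:1
Op 4: write(P0, v1, 179). refcount(pp1)=1 -> write in place. 4 ppages; refcounts: pp0:1 pp1:1 pp2:1 pp3:1
Op 5: read(P0, v1) -> 179. No state change.
P0: v1 -> pp1 = 179
P1: v1 -> pp3 = 161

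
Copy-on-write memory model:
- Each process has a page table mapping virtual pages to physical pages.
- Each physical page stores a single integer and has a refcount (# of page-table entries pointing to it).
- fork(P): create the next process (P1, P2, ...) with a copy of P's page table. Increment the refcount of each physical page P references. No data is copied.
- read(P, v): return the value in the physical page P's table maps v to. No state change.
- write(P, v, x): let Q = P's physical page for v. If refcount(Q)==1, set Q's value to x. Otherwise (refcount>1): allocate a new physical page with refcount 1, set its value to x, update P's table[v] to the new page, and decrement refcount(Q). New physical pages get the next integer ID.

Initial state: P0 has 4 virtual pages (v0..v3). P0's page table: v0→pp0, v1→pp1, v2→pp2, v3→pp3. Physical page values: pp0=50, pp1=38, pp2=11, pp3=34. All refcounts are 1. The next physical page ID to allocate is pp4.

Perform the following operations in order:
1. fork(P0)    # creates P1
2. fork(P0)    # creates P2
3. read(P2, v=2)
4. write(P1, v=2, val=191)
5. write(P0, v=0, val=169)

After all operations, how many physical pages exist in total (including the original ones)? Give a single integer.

Answer: 6

Derivation:
Op 1: fork(P0) -> P1. 4 ppages; refcounts: pp0:2 pp1:2 pp2:2 pp3:2
Op 2: fork(P0) -> P2. 4 ppages; refcounts: pp0:3 pp1:3 pp2:3 pp3:3
Op 3: read(P2, v2) -> 11. No state change.
Op 4: write(P1, v2, 191). refcount(pp2)=3>1 -> COPY to pp4. 5 ppages; refcounts: pp0:3 pp1:3 pp2:2 pp3:3 pp4:1
Op 5: write(P0, v0, 169). refcount(pp0)=3>1 -> COPY to pp5. 6 ppages; refcounts: pp0:2 pp1:3 pp2:2 pp3:3 pp4:1 pp5:1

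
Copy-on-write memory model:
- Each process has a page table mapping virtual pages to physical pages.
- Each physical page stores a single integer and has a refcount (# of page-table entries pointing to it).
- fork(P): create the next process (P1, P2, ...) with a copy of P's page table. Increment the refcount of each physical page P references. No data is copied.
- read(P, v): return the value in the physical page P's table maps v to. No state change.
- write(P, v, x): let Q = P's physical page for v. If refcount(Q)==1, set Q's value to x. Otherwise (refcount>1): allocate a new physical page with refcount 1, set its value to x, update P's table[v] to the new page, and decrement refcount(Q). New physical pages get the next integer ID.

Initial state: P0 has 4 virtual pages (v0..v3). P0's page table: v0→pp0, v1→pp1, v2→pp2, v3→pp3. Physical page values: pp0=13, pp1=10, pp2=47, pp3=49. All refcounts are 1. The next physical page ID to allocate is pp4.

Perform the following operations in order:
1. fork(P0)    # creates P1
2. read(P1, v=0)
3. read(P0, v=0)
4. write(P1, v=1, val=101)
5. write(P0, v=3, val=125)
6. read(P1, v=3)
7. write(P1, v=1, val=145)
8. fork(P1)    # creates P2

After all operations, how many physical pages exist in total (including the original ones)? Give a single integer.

Answer: 6

Derivation:
Op 1: fork(P0) -> P1. 4 ppages; refcounts: pp0:2 pp1:2 pp2:2 pp3:2
Op 2: read(P1, v0) -> 13. No state change.
Op 3: read(P0, v0) -> 13. No state change.
Op 4: write(P1, v1, 101). refcount(pp1)=2>1 -> COPY to pp4. 5 ppages; refcounts: pp0:2 pp1:1 pp2:2 pp3:2 pp4:1
Op 5: write(P0, v3, 125). refcount(pp3)=2>1 -> COPY to pp5. 6 ppages; refcounts: pp0:2 pp1:1 pp2:2 pp3:1 pp4:1 pp5:1
Op 6: read(P1, v3) -> 49. No state change.
Op 7: write(P1, v1, 145). refcount(pp4)=1 -> write in place. 6 ppages; refcounts: pp0:2 pp1:1 pp2:2 pp3:1 pp4:1 pp5:1
Op 8: fork(P1) -> P2. 6 ppages; refcounts: pp0:3 pp1:1 pp2:3 pp3:2 pp4:2 pp5:1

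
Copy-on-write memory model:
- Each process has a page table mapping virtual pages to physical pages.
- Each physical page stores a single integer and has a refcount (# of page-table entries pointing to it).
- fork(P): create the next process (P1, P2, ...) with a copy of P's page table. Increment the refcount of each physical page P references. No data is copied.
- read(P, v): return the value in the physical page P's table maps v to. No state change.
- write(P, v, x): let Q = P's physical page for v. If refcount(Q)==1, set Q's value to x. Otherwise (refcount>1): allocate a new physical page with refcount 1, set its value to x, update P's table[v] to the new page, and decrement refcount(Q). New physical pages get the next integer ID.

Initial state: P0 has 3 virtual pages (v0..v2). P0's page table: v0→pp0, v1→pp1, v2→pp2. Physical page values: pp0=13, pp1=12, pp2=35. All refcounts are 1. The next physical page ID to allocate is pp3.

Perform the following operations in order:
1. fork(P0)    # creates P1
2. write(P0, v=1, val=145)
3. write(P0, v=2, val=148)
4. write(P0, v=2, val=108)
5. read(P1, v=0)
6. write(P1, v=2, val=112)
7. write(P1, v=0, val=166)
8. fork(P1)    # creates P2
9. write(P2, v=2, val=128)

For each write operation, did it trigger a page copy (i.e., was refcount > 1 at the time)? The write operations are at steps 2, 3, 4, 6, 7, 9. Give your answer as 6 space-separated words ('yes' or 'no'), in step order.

Op 1: fork(P0) -> P1. 3 ppages; refcounts: pp0:2 pp1:2 pp2:2
Op 2: write(P0, v1, 145). refcount(pp1)=2>1 -> COPY to pp3. 4 ppages; refcounts: pp0:2 pp1:1 pp2:2 pp3:1
Op 3: write(P0, v2, 148). refcount(pp2)=2>1 -> COPY to pp4. 5 ppages; refcounts: pp0:2 pp1:1 pp2:1 pp3:1 pp4:1
Op 4: write(P0, v2, 108). refcount(pp4)=1 -> write in place. 5 ppages; refcounts: pp0:2 pp1:1 pp2:1 pp3:1 pp4:1
Op 5: read(P1, v0) -> 13. No state change.
Op 6: write(P1, v2, 112). refcount(pp2)=1 -> write in place. 5 ppages; refcounts: pp0:2 pp1:1 pp2:1 pp3:1 pp4:1
Op 7: write(P1, v0, 166). refcount(pp0)=2>1 -> COPY to pp5. 6 ppages; refcounts: pp0:1 pp1:1 pp2:1 pp3:1 pp4:1 pp5:1
Op 8: fork(P1) -> P2. 6 ppages; refcounts: pp0:1 pp1:2 pp2:2 pp3:1 pp4:1 pp5:2
Op 9: write(P2, v2, 128). refcount(pp2)=2>1 -> COPY to pp6. 7 ppages; refcounts: pp0:1 pp1:2 pp2:1 pp3:1 pp4:1 pp5:2 pp6:1

yes yes no no yes yes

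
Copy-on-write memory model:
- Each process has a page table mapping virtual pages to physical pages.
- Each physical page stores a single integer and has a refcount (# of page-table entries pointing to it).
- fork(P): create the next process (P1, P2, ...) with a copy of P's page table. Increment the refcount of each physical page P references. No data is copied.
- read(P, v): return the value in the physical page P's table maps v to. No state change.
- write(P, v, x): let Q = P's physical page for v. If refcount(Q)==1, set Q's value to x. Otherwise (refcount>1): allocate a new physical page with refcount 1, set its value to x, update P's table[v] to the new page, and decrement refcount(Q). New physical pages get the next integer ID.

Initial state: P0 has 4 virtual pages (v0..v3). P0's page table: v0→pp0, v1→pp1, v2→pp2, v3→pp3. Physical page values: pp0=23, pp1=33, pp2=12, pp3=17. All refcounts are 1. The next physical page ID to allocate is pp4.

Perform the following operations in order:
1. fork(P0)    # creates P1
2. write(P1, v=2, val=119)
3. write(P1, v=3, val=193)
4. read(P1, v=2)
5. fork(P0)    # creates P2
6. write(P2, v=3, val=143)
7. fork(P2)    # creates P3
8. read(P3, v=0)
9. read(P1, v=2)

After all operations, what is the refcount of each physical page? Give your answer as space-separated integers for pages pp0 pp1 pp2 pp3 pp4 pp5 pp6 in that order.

Answer: 4 4 3 1 1 1 2

Derivation:
Op 1: fork(P0) -> P1. 4 ppages; refcounts: pp0:2 pp1:2 pp2:2 pp3:2
Op 2: write(P1, v2, 119). refcount(pp2)=2>1 -> COPY to pp4. 5 ppages; refcounts: pp0:2 pp1:2 pp2:1 pp3:2 pp4:1
Op 3: write(P1, v3, 193). refcount(pp3)=2>1 -> COPY to pp5. 6 ppages; refcounts: pp0:2 pp1:2 pp2:1 pp3:1 pp4:1 pp5:1
Op 4: read(P1, v2) -> 119. No state change.
Op 5: fork(P0) -> P2. 6 ppages; refcounts: pp0:3 pp1:3 pp2:2 pp3:2 pp4:1 pp5:1
Op 6: write(P2, v3, 143). refcount(pp3)=2>1 -> COPY to pp6. 7 ppages; refcounts: pp0:3 pp1:3 pp2:2 pp3:1 pp4:1 pp5:1 pp6:1
Op 7: fork(P2) -> P3. 7 ppages; refcounts: pp0:4 pp1:4 pp2:3 pp3:1 pp4:1 pp5:1 pp6:2
Op 8: read(P3, v0) -> 23. No state change.
Op 9: read(P1, v2) -> 119. No state change.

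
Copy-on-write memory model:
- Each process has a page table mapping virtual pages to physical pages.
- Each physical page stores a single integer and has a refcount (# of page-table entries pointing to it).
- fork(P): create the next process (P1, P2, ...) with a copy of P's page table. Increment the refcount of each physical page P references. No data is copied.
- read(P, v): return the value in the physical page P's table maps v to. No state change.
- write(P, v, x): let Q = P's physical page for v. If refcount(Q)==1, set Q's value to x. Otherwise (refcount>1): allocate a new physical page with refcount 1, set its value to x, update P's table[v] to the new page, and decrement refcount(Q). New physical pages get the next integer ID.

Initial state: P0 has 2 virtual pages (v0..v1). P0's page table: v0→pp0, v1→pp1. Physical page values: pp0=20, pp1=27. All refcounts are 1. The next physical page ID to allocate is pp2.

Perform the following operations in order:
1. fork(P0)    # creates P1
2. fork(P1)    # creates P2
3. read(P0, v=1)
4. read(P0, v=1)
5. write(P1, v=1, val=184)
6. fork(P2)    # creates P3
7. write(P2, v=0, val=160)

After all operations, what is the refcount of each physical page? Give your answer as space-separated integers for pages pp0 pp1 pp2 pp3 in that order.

Answer: 3 3 1 1

Derivation:
Op 1: fork(P0) -> P1. 2 ppages; refcounts: pp0:2 pp1:2
Op 2: fork(P1) -> P2. 2 ppages; refcounts: pp0:3 pp1:3
Op 3: read(P0, v1) -> 27. No state change.
Op 4: read(P0, v1) -> 27. No state change.
Op 5: write(P1, v1, 184). refcount(pp1)=3>1 -> COPY to pp2. 3 ppages; refcounts: pp0:3 pp1:2 pp2:1
Op 6: fork(P2) -> P3. 3 ppages; refcounts: pp0:4 pp1:3 pp2:1
Op 7: write(P2, v0, 160). refcount(pp0)=4>1 -> COPY to pp3. 4 ppages; refcounts: pp0:3 pp1:3 pp2:1 pp3:1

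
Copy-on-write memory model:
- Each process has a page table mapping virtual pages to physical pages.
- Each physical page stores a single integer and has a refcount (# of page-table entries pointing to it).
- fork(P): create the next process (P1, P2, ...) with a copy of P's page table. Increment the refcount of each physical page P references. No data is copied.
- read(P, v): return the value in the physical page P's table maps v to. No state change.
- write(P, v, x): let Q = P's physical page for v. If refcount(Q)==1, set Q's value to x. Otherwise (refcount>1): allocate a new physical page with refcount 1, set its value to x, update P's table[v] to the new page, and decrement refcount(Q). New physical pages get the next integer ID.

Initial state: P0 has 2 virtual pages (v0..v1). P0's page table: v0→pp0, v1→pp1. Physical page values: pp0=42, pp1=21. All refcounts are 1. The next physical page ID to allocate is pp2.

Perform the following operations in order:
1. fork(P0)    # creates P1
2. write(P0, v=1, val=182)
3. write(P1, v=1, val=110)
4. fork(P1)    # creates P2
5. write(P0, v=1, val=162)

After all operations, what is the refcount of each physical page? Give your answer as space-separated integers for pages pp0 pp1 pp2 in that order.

Op 1: fork(P0) -> P1. 2 ppages; refcounts: pp0:2 pp1:2
Op 2: write(P0, v1, 182). refcount(pp1)=2>1 -> COPY to pp2. 3 ppages; refcounts: pp0:2 pp1:1 pp2:1
Op 3: write(P1, v1, 110). refcount(pp1)=1 -> write in place. 3 ppages; refcounts: pp0:2 pp1:1 pp2:1
Op 4: fork(P1) -> P2. 3 ppages; refcounts: pp0:3 pp1:2 pp2:1
Op 5: write(P0, v1, 162). refcount(pp2)=1 -> write in place. 3 ppages; refcounts: pp0:3 pp1:2 pp2:1

Answer: 3 2 1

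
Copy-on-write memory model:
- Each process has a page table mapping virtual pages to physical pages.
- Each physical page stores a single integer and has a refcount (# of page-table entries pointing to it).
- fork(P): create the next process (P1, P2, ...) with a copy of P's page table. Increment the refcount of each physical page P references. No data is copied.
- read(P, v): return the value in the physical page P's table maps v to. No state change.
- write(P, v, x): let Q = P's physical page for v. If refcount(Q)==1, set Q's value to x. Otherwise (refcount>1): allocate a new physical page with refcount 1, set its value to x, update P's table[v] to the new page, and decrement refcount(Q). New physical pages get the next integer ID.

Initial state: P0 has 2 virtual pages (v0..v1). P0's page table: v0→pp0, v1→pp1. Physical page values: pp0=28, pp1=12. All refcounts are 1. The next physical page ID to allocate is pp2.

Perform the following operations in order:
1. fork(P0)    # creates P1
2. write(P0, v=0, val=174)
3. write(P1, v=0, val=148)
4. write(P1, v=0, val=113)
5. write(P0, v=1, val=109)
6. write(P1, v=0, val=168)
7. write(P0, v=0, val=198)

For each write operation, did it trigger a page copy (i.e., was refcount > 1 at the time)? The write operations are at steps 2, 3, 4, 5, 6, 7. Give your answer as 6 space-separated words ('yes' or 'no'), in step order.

Op 1: fork(P0) -> P1. 2 ppages; refcounts: pp0:2 pp1:2
Op 2: write(P0, v0, 174). refcount(pp0)=2>1 -> COPY to pp2. 3 ppages; refcounts: pp0:1 pp1:2 pp2:1
Op 3: write(P1, v0, 148). refcount(pp0)=1 -> write in place. 3 ppages; refcounts: pp0:1 pp1:2 pp2:1
Op 4: write(P1, v0, 113). refcount(pp0)=1 -> write in place. 3 ppages; refcounts: pp0:1 pp1:2 pp2:1
Op 5: write(P0, v1, 109). refcount(pp1)=2>1 -> COPY to pp3. 4 ppages; refcounts: pp0:1 pp1:1 pp2:1 pp3:1
Op 6: write(P1, v0, 168). refcount(pp0)=1 -> write in place. 4 ppages; refcounts: pp0:1 pp1:1 pp2:1 pp3:1
Op 7: write(P0, v0, 198). refcount(pp2)=1 -> write in place. 4 ppages; refcounts: pp0:1 pp1:1 pp2:1 pp3:1

yes no no yes no no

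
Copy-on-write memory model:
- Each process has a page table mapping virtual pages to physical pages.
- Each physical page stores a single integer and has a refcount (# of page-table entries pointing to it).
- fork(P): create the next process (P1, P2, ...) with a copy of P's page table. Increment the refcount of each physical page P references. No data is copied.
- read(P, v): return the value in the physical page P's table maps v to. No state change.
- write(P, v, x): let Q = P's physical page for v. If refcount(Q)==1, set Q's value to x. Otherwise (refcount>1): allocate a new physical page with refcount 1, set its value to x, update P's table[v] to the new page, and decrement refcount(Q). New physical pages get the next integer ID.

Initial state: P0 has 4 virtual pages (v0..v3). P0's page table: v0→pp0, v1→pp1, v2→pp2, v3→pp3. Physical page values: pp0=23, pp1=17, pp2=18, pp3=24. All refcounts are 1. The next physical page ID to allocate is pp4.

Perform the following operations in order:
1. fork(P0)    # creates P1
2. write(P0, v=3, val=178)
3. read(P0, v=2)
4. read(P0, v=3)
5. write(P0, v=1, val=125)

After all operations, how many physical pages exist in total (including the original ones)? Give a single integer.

Answer: 6

Derivation:
Op 1: fork(P0) -> P1. 4 ppages; refcounts: pp0:2 pp1:2 pp2:2 pp3:2
Op 2: write(P0, v3, 178). refcount(pp3)=2>1 -> COPY to pp4. 5 ppages; refcounts: pp0:2 pp1:2 pp2:2 pp3:1 pp4:1
Op 3: read(P0, v2) -> 18. No state change.
Op 4: read(P0, v3) -> 178. No state change.
Op 5: write(P0, v1, 125). refcount(pp1)=2>1 -> COPY to pp5. 6 ppages; refcounts: pp0:2 pp1:1 pp2:2 pp3:1 pp4:1 pp5:1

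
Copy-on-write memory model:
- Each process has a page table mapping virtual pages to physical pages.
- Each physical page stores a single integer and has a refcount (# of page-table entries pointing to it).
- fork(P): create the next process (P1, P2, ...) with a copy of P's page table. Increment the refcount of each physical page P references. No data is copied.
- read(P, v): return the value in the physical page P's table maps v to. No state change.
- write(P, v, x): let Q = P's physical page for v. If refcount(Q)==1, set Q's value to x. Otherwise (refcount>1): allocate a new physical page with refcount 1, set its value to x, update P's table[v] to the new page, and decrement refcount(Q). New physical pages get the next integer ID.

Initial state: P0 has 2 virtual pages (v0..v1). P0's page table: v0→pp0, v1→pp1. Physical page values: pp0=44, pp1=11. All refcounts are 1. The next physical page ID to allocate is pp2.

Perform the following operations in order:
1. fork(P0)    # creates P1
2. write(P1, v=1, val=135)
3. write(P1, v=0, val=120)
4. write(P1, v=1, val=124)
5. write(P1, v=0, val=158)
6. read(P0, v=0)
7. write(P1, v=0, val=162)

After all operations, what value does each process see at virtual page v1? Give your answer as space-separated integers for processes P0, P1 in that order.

Op 1: fork(P0) -> P1. 2 ppages; refcounts: pp0:2 pp1:2
Op 2: write(P1, v1, 135). refcount(pp1)=2>1 -> COPY to pp2. 3 ppages; refcounts: pp0:2 pp1:1 pp2:1
Op 3: write(P1, v0, 120). refcount(pp0)=2>1 -> COPY to pp3. 4 ppages; refcounts: pp0:1 pp1:1 pp2:1 pp3:1
Op 4: write(P1, v1, 124). refcount(pp2)=1 -> write in place. 4 ppages; refcounts: pp0:1 pp1:1 pp2:1 pp3:1
Op 5: write(P1, v0, 158). refcount(pp3)=1 -> write in place. 4 ppages; refcounts: pp0:1 pp1:1 pp2:1 pp3:1
Op 6: read(P0, v0) -> 44. No state change.
Op 7: write(P1, v0, 162). refcount(pp3)=1 -> write in place. 4 ppages; refcounts: pp0:1 pp1:1 pp2:1 pp3:1
P0: v1 -> pp1 = 11
P1: v1 -> pp2 = 124

Answer: 11 124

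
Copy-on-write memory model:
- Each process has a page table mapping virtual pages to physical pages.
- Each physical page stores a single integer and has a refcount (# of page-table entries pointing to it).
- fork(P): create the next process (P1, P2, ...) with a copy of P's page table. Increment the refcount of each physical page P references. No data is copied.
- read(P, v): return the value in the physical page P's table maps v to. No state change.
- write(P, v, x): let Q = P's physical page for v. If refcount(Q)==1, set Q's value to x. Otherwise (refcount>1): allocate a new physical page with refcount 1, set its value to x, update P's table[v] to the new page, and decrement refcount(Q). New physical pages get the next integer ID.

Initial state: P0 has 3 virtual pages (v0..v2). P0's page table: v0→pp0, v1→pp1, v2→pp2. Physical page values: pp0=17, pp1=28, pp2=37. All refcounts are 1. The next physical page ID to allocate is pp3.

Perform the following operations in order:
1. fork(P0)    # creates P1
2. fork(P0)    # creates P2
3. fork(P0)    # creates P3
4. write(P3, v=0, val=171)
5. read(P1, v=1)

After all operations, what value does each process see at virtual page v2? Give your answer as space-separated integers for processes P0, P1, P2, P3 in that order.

Answer: 37 37 37 37

Derivation:
Op 1: fork(P0) -> P1. 3 ppages; refcounts: pp0:2 pp1:2 pp2:2
Op 2: fork(P0) -> P2. 3 ppages; refcounts: pp0:3 pp1:3 pp2:3
Op 3: fork(P0) -> P3. 3 ppages; refcounts: pp0:4 pp1:4 pp2:4
Op 4: write(P3, v0, 171). refcount(pp0)=4>1 -> COPY to pp3. 4 ppages; refcounts: pp0:3 pp1:4 pp2:4 pp3:1
Op 5: read(P1, v1) -> 28. No state change.
P0: v2 -> pp2 = 37
P1: v2 -> pp2 = 37
P2: v2 -> pp2 = 37
P3: v2 -> pp2 = 37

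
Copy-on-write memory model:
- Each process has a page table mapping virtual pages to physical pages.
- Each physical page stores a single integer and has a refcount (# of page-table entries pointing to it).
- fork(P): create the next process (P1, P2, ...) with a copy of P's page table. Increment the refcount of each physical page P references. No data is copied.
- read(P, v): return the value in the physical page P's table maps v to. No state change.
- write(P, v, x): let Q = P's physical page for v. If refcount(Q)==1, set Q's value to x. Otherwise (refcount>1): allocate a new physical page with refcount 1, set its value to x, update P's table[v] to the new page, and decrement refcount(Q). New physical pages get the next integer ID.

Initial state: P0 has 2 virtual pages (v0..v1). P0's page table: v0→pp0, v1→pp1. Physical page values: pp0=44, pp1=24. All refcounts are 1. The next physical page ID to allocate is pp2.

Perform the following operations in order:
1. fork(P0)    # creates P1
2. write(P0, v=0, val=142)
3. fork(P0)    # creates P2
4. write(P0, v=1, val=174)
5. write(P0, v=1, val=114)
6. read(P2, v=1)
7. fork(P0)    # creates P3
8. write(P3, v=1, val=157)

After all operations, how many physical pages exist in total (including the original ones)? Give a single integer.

Op 1: fork(P0) -> P1. 2 ppages; refcounts: pp0:2 pp1:2
Op 2: write(P0, v0, 142). refcount(pp0)=2>1 -> COPY to pp2. 3 ppages; refcounts: pp0:1 pp1:2 pp2:1
Op 3: fork(P0) -> P2. 3 ppages; refcounts: pp0:1 pp1:3 pp2:2
Op 4: write(P0, v1, 174). refcount(pp1)=3>1 -> COPY to pp3. 4 ppages; refcounts: pp0:1 pp1:2 pp2:2 pp3:1
Op 5: write(P0, v1, 114). refcount(pp3)=1 -> write in place. 4 ppages; refcounts: pp0:1 pp1:2 pp2:2 pp3:1
Op 6: read(P2, v1) -> 24. No state change.
Op 7: fork(P0) -> P3. 4 ppages; refcounts: pp0:1 pp1:2 pp2:3 pp3:2
Op 8: write(P3, v1, 157). refcount(pp3)=2>1 -> COPY to pp4. 5 ppages; refcounts: pp0:1 pp1:2 pp2:3 pp3:1 pp4:1

Answer: 5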